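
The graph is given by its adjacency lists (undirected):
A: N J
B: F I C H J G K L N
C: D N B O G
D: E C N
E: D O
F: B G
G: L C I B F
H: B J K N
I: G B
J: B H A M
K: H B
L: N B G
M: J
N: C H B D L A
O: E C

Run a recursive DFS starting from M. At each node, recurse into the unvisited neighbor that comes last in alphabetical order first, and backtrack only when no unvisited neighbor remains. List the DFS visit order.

M, J, H, N, L, G, I, B, K, F, C, O, E, D, A

Visit M
M → J
J → H
H → N
N → L
L → G
G → I
I → B
B → K
B → F
B → C
C → O
O → E
E → D
N → A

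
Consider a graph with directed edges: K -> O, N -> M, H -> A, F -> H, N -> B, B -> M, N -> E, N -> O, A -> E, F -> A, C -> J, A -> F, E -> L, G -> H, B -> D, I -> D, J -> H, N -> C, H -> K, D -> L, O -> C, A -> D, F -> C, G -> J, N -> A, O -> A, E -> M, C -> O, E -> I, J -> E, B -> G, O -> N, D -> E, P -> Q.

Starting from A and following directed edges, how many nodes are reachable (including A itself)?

BFS from A visits: A, F, E, D, H, C, M, L, I, K, O, J, N, B, G
Reachable nodes: 15 of 17 total.

15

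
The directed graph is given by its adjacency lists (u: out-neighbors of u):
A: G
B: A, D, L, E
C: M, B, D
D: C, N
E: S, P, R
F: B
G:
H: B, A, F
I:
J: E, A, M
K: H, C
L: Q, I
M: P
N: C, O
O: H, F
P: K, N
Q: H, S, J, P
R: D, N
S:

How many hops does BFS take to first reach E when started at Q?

Level 0: Q
Level 1: H, J, P, S
Level 2: A, B, E, F, K, M, N
Level 3: C, D, G, L, O, R
Level 4: I
E first appears at level 2.

2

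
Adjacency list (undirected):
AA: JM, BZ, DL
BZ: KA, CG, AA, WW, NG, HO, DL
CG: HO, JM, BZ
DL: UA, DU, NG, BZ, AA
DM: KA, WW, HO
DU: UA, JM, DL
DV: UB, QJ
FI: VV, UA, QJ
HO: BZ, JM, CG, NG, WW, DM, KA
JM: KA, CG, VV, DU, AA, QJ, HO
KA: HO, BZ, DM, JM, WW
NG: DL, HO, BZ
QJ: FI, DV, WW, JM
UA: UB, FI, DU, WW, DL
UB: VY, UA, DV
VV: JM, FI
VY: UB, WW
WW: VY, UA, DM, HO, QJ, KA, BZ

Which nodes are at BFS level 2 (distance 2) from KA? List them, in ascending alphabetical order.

Level 0: KA
Level 1: BZ, DM, HO, JM, WW
Level 2: AA, CG, DL, DU, NG, QJ, UA, VV, VY
Level 3: DV, FI, UB

AA, CG, DL, DU, NG, QJ, UA, VV, VY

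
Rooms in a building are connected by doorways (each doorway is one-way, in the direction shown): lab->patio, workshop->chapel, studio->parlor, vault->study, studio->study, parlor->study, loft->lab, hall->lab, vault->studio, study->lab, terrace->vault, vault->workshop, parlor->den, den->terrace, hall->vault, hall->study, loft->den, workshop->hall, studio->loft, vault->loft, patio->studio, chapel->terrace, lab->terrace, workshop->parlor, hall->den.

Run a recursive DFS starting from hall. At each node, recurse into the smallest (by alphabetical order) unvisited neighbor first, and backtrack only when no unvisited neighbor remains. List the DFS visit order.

hall den terrace vault loft lab patio studio parlor study workshop chapel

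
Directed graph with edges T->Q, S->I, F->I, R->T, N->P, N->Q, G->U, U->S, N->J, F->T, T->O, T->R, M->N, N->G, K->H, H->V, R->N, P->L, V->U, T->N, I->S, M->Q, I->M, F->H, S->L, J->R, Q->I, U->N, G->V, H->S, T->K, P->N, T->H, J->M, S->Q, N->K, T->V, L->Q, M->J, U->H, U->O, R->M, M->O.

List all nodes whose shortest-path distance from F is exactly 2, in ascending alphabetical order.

Level 0: F
Level 1: H, I, T
Level 2: K, M, N, O, Q, R, S, V
Level 3: G, J, L, P, U

K, M, N, O, Q, R, S, V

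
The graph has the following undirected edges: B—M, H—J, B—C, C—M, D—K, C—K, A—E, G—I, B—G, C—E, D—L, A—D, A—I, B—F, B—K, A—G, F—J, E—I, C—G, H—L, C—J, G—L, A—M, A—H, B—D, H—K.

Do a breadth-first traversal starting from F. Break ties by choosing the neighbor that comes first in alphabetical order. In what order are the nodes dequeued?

Visit F; enqueue B, J → queue [B, J]
Visit B; enqueue C, D, G, K, M → queue [J, C, D, G, K, M]
Visit J; enqueue H → queue [C, D, G, K, M, H]
Visit C; enqueue E → queue [D, G, K, M, H, E]
Visit D; enqueue A, L → queue [G, K, M, H, E, A, L]
Visit G; enqueue I → queue [K, M, H, E, A, L, I]
Visit K → queue [M, H, E, A, L, I]
Visit M → queue [H, E, A, L, I]
Visit H → queue [E, A, L, I]
Visit E → queue [A, L, I]
Visit A → queue [L, I]
Visit L → queue [I]
Visit I → queue []

F → B → J → C → D → G → K → M → H → E → A → L → I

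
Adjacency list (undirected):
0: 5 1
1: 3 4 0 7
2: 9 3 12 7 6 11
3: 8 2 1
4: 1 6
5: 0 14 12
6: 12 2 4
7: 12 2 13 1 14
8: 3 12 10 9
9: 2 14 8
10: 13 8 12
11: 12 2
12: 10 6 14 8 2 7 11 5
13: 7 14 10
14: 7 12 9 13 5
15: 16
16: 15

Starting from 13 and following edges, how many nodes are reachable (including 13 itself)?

15

BFS from 13 visits: 13, 7, 14, 10, 12, 2, 1, 9, 5, 8, 6, 11, 3, 4, 0
Reachable nodes: 15 of 17 total.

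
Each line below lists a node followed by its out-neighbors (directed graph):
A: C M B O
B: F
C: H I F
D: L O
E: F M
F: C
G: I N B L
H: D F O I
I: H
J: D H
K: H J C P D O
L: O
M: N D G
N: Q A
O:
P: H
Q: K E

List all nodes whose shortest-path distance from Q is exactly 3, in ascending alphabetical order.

G, I, L, N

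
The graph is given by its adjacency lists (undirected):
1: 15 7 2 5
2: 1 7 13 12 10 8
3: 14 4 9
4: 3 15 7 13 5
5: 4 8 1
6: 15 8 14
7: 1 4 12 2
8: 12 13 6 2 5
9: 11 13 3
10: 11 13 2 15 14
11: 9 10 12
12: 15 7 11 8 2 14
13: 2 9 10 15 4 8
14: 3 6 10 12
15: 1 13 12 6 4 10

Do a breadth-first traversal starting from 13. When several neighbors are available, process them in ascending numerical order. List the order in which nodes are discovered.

13 2 4 8 9 10 15 1 7 12 3 5 6 11 14

Visit 13; enqueue 2, 4, 8, 9, 10, 15 → queue [2, 4, 8, 9, 10, 15]
Visit 2; enqueue 1, 7, 12 → queue [4, 8, 9, 10, 15, 1, 7, 12]
Visit 4; enqueue 3, 5 → queue [8, 9, 10, 15, 1, 7, 12, 3, 5]
Visit 8; enqueue 6 → queue [9, 10, 15, 1, 7, 12, 3, 5, 6]
Visit 9; enqueue 11 → queue [10, 15, 1, 7, 12, 3, 5, 6, 11]
Visit 10; enqueue 14 → queue [15, 1, 7, 12, 3, 5, 6, 11, 14]
Visit 15 → queue [1, 7, 12, 3, 5, 6, 11, 14]
Visit 1 → queue [7, 12, 3, 5, 6, 11, 14]
Visit 7 → queue [12, 3, 5, 6, 11, 14]
Visit 12 → queue [3, 5, 6, 11, 14]
Visit 3 → queue [5, 6, 11, 14]
Visit 5 → queue [6, 11, 14]
Visit 6 → queue [11, 14]
Visit 11 → queue [14]
Visit 14 → queue []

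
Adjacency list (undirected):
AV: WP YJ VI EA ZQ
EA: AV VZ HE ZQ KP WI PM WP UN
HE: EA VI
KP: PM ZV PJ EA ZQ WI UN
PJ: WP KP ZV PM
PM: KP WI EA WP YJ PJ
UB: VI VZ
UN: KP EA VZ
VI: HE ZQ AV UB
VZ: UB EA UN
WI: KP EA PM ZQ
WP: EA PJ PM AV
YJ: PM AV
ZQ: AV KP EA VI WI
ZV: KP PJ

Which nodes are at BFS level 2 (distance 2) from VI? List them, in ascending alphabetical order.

Level 0: VI
Level 1: AV, HE, UB, ZQ
Level 2: EA, KP, VZ, WI, WP, YJ
Level 3: PJ, PM, UN, ZV

EA, KP, VZ, WI, WP, YJ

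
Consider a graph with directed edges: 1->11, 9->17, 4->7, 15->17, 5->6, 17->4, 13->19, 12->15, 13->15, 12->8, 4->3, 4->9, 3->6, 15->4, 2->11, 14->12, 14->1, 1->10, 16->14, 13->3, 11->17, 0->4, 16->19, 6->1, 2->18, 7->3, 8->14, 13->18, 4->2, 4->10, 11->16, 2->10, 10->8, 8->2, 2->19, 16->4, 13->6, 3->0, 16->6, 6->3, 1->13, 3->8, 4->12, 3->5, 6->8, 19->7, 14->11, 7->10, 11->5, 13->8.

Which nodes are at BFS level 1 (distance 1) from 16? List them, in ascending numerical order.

Level 0: 16
Level 1: 4, 6, 14, 19
Level 2: 1, 2, 3, 7, 8, 9, 10, 11, 12
Level 3: 0, 5, 13, 15, 17, 18

4, 6, 14, 19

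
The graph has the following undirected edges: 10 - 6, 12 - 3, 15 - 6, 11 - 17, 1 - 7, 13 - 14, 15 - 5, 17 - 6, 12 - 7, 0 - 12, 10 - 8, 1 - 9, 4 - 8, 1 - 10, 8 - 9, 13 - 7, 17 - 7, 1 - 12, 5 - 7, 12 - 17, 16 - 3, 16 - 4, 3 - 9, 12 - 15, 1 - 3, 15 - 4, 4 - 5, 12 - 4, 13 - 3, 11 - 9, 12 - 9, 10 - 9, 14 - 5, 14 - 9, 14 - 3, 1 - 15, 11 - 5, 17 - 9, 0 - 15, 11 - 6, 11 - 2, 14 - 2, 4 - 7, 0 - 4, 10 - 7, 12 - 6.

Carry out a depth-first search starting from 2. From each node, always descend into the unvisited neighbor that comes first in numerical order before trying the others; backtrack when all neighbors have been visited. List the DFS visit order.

2, 11, 5, 4, 0, 12, 1, 3, 9, 8, 10, 6, 15, 17, 7, 13, 14, 16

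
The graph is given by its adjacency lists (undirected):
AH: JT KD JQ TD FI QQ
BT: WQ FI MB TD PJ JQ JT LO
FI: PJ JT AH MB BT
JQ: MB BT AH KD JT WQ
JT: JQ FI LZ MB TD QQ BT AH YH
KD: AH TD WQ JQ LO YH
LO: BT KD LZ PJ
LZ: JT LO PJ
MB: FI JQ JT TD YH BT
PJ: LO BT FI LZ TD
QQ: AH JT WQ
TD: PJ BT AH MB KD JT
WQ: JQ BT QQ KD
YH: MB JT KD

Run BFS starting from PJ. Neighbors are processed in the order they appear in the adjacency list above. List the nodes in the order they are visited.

Visit PJ; enqueue LO, BT, FI, LZ, TD → queue [LO, BT, FI, LZ, TD]
Visit LO; enqueue KD → queue [BT, FI, LZ, TD, KD]
Visit BT; enqueue WQ, MB, JQ, JT → queue [FI, LZ, TD, KD, WQ, MB, JQ, JT]
Visit FI; enqueue AH → queue [LZ, TD, KD, WQ, MB, JQ, JT, AH]
Visit LZ → queue [TD, KD, WQ, MB, JQ, JT, AH]
Visit TD → queue [KD, WQ, MB, JQ, JT, AH]
Visit KD; enqueue YH → queue [WQ, MB, JQ, JT, AH, YH]
Visit WQ; enqueue QQ → queue [MB, JQ, JT, AH, YH, QQ]
Visit MB → queue [JQ, JT, AH, YH, QQ]
Visit JQ → queue [JT, AH, YH, QQ]
Visit JT → queue [AH, YH, QQ]
Visit AH → queue [YH, QQ]
Visit YH → queue [QQ]
Visit QQ → queue []

PJ, LO, BT, FI, LZ, TD, KD, WQ, MB, JQ, JT, AH, YH, QQ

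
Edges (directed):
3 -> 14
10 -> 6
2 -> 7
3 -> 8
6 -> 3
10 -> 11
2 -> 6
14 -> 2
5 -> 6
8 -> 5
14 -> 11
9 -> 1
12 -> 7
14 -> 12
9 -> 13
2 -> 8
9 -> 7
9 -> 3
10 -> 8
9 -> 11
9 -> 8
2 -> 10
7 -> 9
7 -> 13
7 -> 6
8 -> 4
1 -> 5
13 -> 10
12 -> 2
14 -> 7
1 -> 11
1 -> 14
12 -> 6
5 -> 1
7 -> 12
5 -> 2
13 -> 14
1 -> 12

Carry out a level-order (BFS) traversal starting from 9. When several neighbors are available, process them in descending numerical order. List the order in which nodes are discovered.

Visit 9; enqueue 13, 11, 8, 7, 3, 1 → queue [13, 11, 8, 7, 3, 1]
Visit 13; enqueue 14, 10 → queue [11, 8, 7, 3, 1, 14, 10]
Visit 11 → queue [8, 7, 3, 1, 14, 10]
Visit 8; enqueue 5, 4 → queue [7, 3, 1, 14, 10, 5, 4]
Visit 7; enqueue 12, 6 → queue [3, 1, 14, 10, 5, 4, 12, 6]
Visit 3 → queue [1, 14, 10, 5, 4, 12, 6]
Visit 1 → queue [14, 10, 5, 4, 12, 6]
Visit 14; enqueue 2 → queue [10, 5, 4, 12, 6, 2]
Visit 10 → queue [5, 4, 12, 6, 2]
Visit 5 → queue [4, 12, 6, 2]
Visit 4 → queue [12, 6, 2]
Visit 12 → queue [6, 2]
Visit 6 → queue [2]
Visit 2 → queue []

9 -> 13 -> 11 -> 8 -> 7 -> 3 -> 1 -> 14 -> 10 -> 5 -> 4 -> 12 -> 6 -> 2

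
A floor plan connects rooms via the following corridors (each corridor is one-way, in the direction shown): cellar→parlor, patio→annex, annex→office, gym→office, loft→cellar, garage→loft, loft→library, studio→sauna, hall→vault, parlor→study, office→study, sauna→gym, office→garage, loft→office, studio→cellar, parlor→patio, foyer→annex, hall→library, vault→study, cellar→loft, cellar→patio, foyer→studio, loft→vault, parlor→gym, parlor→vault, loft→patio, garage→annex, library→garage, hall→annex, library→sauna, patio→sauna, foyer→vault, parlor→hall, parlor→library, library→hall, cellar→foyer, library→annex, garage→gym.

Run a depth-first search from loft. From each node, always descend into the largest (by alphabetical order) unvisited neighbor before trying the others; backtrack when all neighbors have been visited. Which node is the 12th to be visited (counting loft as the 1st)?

Visit loft
loft → vault
vault → study
loft → patio
patio → sauna
sauna → gym
gym → office
office → garage
garage → annex
loft → library
library → hall
loft → cellar
cellar → parlor
cellar → foyer
foyer → studio

Visit order: loft, vault, study, patio, sauna, gym, office, garage, annex, library, hall, cellar, parlor, foyer, studio

cellar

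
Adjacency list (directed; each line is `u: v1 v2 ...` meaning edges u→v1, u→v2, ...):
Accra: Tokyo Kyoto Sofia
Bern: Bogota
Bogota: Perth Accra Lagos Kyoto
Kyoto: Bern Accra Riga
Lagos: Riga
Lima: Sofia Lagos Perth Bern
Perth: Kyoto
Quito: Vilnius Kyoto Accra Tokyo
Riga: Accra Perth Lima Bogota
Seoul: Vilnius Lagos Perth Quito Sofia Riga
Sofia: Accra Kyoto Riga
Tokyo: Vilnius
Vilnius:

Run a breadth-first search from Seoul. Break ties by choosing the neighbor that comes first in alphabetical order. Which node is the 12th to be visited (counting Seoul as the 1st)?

Lima

Visit Seoul; enqueue Lagos, Perth, Quito, Riga, Sofia, Vilnius → queue [Lagos, Perth, Quito, Riga, Sofia, Vilnius]
Visit Lagos → queue [Perth, Quito, Riga, Sofia, Vilnius]
Visit Perth; enqueue Kyoto → queue [Quito, Riga, Sofia, Vilnius, Kyoto]
Visit Quito; enqueue Accra, Tokyo → queue [Riga, Sofia, Vilnius, Kyoto, Accra, Tokyo]
Visit Riga; enqueue Bogota, Lima → queue [Sofia, Vilnius, Kyoto, Accra, Tokyo, Bogota, Lima]
Visit Sofia → queue [Vilnius, Kyoto, Accra, Tokyo, Bogota, Lima]
Visit Vilnius → queue [Kyoto, Accra, Tokyo, Bogota, Lima]
Visit Kyoto; enqueue Bern → queue [Accra, Tokyo, Bogota, Lima, Bern]
Visit Accra → queue [Tokyo, Bogota, Lima, Bern]
Visit Tokyo → queue [Bogota, Lima, Bern]
Visit Bogota → queue [Lima, Bern]
Visit Lima → queue [Bern]
Visit Bern → queue []

Visit order: Seoul, Lagos, Perth, Quito, Riga, Sofia, Vilnius, Kyoto, Accra, Tokyo, Bogota, Lima, Bern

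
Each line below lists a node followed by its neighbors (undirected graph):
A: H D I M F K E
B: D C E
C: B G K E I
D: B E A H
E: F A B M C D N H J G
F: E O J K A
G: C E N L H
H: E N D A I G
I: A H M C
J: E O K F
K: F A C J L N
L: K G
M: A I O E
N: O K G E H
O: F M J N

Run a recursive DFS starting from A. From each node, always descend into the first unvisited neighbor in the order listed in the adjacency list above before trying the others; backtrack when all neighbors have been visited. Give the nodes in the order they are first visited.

A, H, E, F, O, M, I, C, B, D, G, N, K, J, L

Visit A
A → H
H → E
E → F
F → O
O → M
M → I
I → C
C → B
B → D
C → G
G → N
N → K
K → J
K → L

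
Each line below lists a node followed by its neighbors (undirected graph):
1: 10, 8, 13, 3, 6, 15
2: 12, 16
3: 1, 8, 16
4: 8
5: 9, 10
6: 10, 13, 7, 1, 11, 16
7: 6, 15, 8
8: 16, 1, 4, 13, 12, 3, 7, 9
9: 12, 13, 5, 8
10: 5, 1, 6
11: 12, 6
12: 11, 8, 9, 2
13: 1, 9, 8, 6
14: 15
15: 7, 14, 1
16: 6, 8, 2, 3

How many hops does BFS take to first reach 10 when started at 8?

2

Level 0: 8
Level 1: 1, 3, 4, 7, 9, 12, 13, 16
Level 2: 2, 5, 6, 10, 11, 15
Level 3: 14
10 first appears at level 2.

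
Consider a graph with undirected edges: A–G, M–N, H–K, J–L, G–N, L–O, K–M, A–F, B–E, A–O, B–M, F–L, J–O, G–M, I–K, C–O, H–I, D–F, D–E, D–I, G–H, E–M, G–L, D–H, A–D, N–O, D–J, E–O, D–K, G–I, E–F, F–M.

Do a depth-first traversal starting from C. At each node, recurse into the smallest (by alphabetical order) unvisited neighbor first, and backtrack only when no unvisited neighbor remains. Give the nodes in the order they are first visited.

Visit C
C → O
O → A
A → D
D → E
E → B
B → M
M → F
F → L
L → G
G → H
H → I
I → K
G → N
L → J

C -> O -> A -> D -> E -> B -> M -> F -> L -> G -> H -> I -> K -> N -> J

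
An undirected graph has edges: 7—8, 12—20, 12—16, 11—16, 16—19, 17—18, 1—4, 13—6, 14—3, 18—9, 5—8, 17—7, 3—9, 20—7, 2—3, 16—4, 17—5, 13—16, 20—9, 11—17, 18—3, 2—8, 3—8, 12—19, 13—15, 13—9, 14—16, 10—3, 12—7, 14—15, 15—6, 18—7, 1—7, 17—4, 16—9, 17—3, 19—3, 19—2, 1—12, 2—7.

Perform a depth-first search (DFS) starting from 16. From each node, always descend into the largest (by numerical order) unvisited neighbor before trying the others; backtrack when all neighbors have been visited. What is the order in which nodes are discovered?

16, 19, 12, 20, 9, 18, 17, 11, 7, 8, 5, 3, 14, 15, 13, 6, 10, 2, 1, 4

Visit 16
16 → 19
19 → 12
12 → 20
20 → 9
9 → 18
18 → 17
17 → 11
17 → 7
7 → 8
8 → 5
8 → 3
3 → 14
14 → 15
15 → 13
13 → 6
3 → 10
3 → 2
7 → 1
1 → 4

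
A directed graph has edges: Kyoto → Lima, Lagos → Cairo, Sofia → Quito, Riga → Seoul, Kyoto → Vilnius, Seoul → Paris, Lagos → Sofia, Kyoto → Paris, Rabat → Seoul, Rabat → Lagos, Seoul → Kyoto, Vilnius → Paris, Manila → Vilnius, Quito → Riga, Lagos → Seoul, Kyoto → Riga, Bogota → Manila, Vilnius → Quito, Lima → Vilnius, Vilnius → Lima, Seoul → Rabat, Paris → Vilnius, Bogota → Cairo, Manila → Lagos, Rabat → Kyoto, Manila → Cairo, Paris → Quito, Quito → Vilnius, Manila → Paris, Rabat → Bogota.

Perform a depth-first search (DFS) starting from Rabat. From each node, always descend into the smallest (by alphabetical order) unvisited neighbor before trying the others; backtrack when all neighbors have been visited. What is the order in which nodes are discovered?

Rabat, Bogota, Cairo, Manila, Lagos, Seoul, Kyoto, Lima, Vilnius, Paris, Quito, Riga, Sofia

Visit Rabat
Rabat → Bogota
Bogota → Cairo
Bogota → Manila
Manila → Lagos
Lagos → Seoul
Seoul → Kyoto
Kyoto → Lima
Lima → Vilnius
Vilnius → Paris
Paris → Quito
Quito → Riga
Lagos → Sofia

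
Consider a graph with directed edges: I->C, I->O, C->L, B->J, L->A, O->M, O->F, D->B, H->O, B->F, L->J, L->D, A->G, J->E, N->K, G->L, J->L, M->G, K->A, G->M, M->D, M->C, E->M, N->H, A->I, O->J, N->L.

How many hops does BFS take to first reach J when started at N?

2

Level 0: N
Level 1: H, K, L
Level 2: A, D, J, O
Level 3: B, E, F, G, I, M
Level 4: C
J first appears at level 2.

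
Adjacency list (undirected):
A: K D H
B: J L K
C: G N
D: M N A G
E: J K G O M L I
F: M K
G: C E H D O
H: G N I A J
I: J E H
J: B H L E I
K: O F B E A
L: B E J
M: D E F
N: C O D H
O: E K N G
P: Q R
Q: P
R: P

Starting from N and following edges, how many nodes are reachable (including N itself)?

15

BFS from N visits: N, C, O, D, H, G, E, K, M, A, I, J, L, F, B
Reachable nodes: 15 of 18 total.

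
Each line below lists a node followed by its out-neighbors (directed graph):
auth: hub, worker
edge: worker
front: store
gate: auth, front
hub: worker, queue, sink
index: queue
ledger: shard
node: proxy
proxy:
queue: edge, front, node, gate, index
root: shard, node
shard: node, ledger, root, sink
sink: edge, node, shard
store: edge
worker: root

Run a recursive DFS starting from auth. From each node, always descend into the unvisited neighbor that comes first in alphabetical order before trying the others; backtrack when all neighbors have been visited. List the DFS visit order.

Visit auth
auth → hub
hub → queue
queue → edge
edge → worker
worker → root
root → node
node → proxy
root → shard
shard → ledger
shard → sink
queue → front
front → store
queue → gate
queue → index

auth -> hub -> queue -> edge -> worker -> root -> node -> proxy -> shard -> ledger -> sink -> front -> store -> gate -> index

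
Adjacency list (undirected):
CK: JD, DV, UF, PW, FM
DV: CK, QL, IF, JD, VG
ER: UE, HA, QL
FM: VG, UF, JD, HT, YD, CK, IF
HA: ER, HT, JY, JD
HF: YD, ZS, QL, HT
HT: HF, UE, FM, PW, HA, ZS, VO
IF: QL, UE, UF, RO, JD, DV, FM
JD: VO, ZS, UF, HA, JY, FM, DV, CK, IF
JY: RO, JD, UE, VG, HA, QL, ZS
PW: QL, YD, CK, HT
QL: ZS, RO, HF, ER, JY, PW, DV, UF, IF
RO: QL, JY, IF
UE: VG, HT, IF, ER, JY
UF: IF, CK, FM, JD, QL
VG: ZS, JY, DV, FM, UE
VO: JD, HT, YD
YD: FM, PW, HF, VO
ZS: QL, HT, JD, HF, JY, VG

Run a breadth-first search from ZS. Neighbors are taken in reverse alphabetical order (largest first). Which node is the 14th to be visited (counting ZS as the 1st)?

IF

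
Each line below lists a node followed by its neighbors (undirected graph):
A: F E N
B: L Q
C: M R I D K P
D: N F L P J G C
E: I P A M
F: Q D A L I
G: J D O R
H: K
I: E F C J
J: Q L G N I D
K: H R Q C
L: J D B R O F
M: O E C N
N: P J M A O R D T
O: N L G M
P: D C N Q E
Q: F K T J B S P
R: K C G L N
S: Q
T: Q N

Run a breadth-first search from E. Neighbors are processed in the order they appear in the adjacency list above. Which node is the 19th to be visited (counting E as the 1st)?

S

Visit E; enqueue I, P, A, M → queue [I, P, A, M]
Visit I; enqueue F, C, J → queue [P, A, M, F, C, J]
Visit P; enqueue D, N, Q → queue [A, M, F, C, J, D, N, Q]
Visit A → queue [M, F, C, J, D, N, Q]
Visit M; enqueue O → queue [F, C, J, D, N, Q, O]
Visit F; enqueue L → queue [C, J, D, N, Q, O, L]
Visit C; enqueue R, K → queue [J, D, N, Q, O, L, R, K]
Visit J; enqueue G → queue [D, N, Q, O, L, R, K, G]
Visit D → queue [N, Q, O, L, R, K, G]
Visit N; enqueue T → queue [Q, O, L, R, K, G, T]
Visit Q; enqueue B, S → queue [O, L, R, K, G, T, B, S]
Visit O → queue [L, R, K, G, T, B, S]
Visit L → queue [R, K, G, T, B, S]
Visit R → queue [K, G, T, B, S]
Visit K; enqueue H → queue [G, T, B, S, H]
Visit G → queue [T, B, S, H]
Visit T → queue [B, S, H]
Visit B → queue [S, H]
Visit S → queue [H]
Visit H → queue []

Visit order: E, I, P, A, M, F, C, J, D, N, Q, O, L, R, K, G, T, B, S, H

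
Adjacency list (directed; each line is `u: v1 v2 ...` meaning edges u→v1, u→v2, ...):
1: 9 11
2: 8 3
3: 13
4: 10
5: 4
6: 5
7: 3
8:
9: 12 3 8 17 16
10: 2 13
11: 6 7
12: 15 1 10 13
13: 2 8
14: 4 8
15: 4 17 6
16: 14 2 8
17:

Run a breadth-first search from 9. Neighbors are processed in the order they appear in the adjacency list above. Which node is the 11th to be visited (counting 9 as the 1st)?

14

Visit 9; enqueue 12, 3, 8, 17, 16 → queue [12, 3, 8, 17, 16]
Visit 12; enqueue 15, 1, 10, 13 → queue [3, 8, 17, 16, 15, 1, 10, 13]
Visit 3 → queue [8, 17, 16, 15, 1, 10, 13]
Visit 8 → queue [17, 16, 15, 1, 10, 13]
Visit 17 → queue [16, 15, 1, 10, 13]
Visit 16; enqueue 14, 2 → queue [15, 1, 10, 13, 14, 2]
Visit 15; enqueue 4, 6 → queue [1, 10, 13, 14, 2, 4, 6]
Visit 1; enqueue 11 → queue [10, 13, 14, 2, 4, 6, 11]
Visit 10 → queue [13, 14, 2, 4, 6, 11]
Visit 13 → queue [14, 2, 4, 6, 11]
Visit 14 → queue [2, 4, 6, 11]
Visit 2 → queue [4, 6, 11]
Visit 4 → queue [6, 11]
Visit 6; enqueue 5 → queue [11, 5]
Visit 11; enqueue 7 → queue [5, 7]
Visit 5 → queue [7]
Visit 7 → queue []

Visit order: 9, 12, 3, 8, 17, 16, 15, 1, 10, 13, 14, 2, 4, 6, 11, 5, 7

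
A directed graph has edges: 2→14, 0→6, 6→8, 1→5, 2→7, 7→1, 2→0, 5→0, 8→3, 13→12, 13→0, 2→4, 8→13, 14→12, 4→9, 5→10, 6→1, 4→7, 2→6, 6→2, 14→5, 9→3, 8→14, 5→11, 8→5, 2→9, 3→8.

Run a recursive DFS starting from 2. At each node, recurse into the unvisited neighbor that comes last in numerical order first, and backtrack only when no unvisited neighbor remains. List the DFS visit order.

2, 14, 12, 5, 11, 10, 0, 6, 8, 13, 3, 1, 9, 7, 4

Visit 2
2 → 14
14 → 12
14 → 5
5 → 11
5 → 10
5 → 0
0 → 6
6 → 8
8 → 13
8 → 3
6 → 1
2 → 9
2 → 7
2 → 4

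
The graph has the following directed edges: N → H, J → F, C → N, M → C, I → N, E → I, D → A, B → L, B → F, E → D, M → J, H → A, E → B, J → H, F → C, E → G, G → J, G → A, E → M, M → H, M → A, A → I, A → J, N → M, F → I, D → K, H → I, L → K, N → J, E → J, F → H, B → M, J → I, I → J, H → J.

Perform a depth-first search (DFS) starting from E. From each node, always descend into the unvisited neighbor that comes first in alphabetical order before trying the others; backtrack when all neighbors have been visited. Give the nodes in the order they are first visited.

E -> B -> F -> C -> N -> H -> A -> I -> J -> M -> L -> K -> D -> G

Visit E
E → B
B → F
F → C
C → N
N → H
H → A
A → I
I → J
N → M
B → L
L → K
E → D
E → G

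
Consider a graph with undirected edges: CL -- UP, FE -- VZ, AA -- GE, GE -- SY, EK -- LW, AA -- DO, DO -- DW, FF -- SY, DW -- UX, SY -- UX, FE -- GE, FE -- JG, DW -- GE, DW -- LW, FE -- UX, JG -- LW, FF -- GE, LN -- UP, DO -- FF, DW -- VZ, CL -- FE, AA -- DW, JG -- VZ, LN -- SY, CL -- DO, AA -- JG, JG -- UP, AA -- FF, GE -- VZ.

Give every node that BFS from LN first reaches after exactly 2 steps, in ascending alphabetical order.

Level 0: LN
Level 1: SY, UP
Level 2: CL, FF, GE, JG, UX
Level 3: AA, DO, DW, FE, LW, VZ
Level 4: EK

CL, FF, GE, JG, UX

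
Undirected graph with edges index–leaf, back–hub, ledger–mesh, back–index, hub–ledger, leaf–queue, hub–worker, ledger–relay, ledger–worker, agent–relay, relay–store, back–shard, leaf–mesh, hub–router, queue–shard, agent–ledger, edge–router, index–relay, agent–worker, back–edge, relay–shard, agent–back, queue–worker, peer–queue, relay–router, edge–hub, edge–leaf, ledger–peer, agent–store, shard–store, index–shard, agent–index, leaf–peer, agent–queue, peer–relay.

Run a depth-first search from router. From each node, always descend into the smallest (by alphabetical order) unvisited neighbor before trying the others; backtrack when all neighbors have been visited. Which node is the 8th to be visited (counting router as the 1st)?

Visit router
router → edge
edge → back
back → agent
agent → index
index → leaf
leaf → mesh
mesh → ledger
ledger → hub
hub → worker
worker → queue
queue → peer
peer → relay
relay → shard
shard → store

Visit order: router, edge, back, agent, index, leaf, mesh, ledger, hub, worker, queue, peer, relay, shard, store

ledger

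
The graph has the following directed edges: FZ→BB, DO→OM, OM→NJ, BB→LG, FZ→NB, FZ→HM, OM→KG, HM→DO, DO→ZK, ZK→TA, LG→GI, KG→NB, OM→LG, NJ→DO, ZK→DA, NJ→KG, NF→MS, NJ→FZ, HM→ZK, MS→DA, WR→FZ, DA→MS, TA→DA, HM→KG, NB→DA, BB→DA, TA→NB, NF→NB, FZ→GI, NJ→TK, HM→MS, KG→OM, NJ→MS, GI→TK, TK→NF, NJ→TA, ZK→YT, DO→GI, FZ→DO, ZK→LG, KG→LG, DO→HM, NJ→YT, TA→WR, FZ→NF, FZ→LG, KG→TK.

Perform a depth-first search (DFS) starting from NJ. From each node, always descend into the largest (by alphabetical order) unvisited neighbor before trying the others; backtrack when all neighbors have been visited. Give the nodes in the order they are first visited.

Visit NJ
NJ → YT
NJ → TK
TK → NF
NF → NB
NB → DA
DA → MS
NJ → TA
TA → WR
WR → FZ
FZ → LG
LG → GI
FZ → HM
HM → ZK
HM → KG
KG → OM
HM → DO
FZ → BB

NJ YT TK NF NB DA MS TA WR FZ LG GI HM ZK KG OM DO BB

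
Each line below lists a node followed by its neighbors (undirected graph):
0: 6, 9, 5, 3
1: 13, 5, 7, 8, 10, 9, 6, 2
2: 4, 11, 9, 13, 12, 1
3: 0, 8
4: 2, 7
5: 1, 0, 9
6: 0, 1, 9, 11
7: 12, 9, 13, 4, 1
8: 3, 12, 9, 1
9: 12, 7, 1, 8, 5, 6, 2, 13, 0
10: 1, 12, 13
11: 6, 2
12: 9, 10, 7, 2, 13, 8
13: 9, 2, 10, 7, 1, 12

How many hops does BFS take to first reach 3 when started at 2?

3

Level 0: 2
Level 1: 1, 4, 9, 11, 12, 13
Level 2: 0, 5, 6, 7, 8, 10
Level 3: 3
3 first appears at level 3.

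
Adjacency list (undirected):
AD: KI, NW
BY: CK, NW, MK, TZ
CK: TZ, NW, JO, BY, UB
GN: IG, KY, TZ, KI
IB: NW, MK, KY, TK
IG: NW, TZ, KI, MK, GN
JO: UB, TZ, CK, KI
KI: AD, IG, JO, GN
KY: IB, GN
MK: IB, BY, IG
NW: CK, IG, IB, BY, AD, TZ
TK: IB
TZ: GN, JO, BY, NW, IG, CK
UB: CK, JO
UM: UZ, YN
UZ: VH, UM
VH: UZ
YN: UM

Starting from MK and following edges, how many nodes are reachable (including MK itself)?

14

BFS from MK visits: MK, IB, BY, IG, NW, KY, TK, CK, TZ, KI, GN, AD, JO, UB
Reachable nodes: 14 of 18 total.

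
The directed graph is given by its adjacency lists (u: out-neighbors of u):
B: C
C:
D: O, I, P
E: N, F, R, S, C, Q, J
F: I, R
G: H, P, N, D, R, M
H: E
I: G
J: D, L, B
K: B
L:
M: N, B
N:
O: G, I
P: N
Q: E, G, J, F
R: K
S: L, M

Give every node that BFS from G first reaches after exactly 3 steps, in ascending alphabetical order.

C, F, J, Q, S

Level 0: G
Level 1: D, H, M, N, P, R
Level 2: B, E, I, K, O
Level 3: C, F, J, Q, S
Level 4: L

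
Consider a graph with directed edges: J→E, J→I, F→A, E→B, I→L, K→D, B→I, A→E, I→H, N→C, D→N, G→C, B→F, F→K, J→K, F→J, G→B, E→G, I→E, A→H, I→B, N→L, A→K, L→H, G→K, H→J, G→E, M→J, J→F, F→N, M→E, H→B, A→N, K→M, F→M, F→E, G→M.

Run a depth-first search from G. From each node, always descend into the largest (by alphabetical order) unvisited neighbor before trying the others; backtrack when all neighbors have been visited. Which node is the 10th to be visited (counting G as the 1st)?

I

Visit G
G → M
M → J
J → K
K → D
D → N
N → L
L → H
H → B
B → I
I → E
B → F
F → A
N → C

Visit order: G, M, J, K, D, N, L, H, B, I, E, F, A, C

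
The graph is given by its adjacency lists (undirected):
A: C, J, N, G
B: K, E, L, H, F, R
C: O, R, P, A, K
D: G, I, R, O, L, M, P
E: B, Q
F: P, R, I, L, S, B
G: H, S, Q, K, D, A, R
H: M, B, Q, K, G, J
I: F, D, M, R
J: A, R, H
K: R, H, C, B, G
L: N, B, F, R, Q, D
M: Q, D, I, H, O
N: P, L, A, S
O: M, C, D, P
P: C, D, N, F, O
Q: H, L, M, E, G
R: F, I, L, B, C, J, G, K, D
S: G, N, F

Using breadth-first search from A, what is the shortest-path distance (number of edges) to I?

3

Level 0: A
Level 1: C, G, J, N
Level 2: D, H, K, L, O, P, Q, R, S
Level 3: B, E, F, I, M
I first appears at level 3.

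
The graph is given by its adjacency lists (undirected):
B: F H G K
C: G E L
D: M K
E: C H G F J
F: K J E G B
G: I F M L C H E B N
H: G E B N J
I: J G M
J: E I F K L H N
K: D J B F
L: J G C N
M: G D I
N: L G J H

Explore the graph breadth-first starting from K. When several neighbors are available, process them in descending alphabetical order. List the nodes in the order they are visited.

Visit K; enqueue J, F, D, B → queue [J, F, D, B]
Visit J; enqueue N, L, I, H, E → queue [F, D, B, N, L, I, H, E]
Visit F; enqueue G → queue [D, B, N, L, I, H, E, G]
Visit D; enqueue M → queue [B, N, L, I, H, E, G, M]
Visit B → queue [N, L, I, H, E, G, M]
Visit N → queue [L, I, H, E, G, M]
Visit L; enqueue C → queue [I, H, E, G, M, C]
Visit I → queue [H, E, G, M, C]
Visit H → queue [E, G, M, C]
Visit E → queue [G, M, C]
Visit G → queue [M, C]
Visit M → queue [C]
Visit C → queue []

K → J → F → D → B → N → L → I → H → E → G → M → C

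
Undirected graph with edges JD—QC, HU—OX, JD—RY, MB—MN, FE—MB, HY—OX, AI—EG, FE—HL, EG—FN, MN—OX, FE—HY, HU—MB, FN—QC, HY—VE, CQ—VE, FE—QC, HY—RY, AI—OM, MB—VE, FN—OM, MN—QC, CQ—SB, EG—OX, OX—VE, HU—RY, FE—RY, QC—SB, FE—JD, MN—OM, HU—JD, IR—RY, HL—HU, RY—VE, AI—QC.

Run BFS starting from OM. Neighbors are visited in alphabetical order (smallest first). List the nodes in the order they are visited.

OM -> AI -> FN -> MN -> EG -> QC -> MB -> OX -> FE -> JD -> SB -> HU -> VE -> HY -> HL -> RY -> CQ -> IR

Visit OM; enqueue AI, FN, MN → queue [AI, FN, MN]
Visit AI; enqueue EG, QC → queue [FN, MN, EG, QC]
Visit FN → queue [MN, EG, QC]
Visit MN; enqueue MB, OX → queue [EG, QC, MB, OX]
Visit EG → queue [QC, MB, OX]
Visit QC; enqueue FE, JD, SB → queue [MB, OX, FE, JD, SB]
Visit MB; enqueue HU, VE → queue [OX, FE, JD, SB, HU, VE]
Visit OX; enqueue HY → queue [FE, JD, SB, HU, VE, HY]
Visit FE; enqueue HL, RY → queue [JD, SB, HU, VE, HY, HL, RY]
Visit JD → queue [SB, HU, VE, HY, HL, RY]
Visit SB; enqueue CQ → queue [HU, VE, HY, HL, RY, CQ]
Visit HU → queue [VE, HY, HL, RY, CQ]
Visit VE → queue [HY, HL, RY, CQ]
Visit HY → queue [HL, RY, CQ]
Visit HL → queue [RY, CQ]
Visit RY; enqueue IR → queue [CQ, IR]
Visit CQ → queue [IR]
Visit IR → queue []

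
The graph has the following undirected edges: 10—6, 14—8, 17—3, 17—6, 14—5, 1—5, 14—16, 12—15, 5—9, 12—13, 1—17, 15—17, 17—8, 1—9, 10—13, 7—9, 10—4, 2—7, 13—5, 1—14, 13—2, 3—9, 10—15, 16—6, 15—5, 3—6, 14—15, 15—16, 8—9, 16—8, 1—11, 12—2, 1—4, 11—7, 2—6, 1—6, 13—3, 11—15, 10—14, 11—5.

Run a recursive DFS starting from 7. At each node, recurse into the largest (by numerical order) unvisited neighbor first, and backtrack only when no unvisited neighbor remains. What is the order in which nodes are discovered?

7 → 11 → 15 → 17 → 8 → 16 → 14 → 10 → 13 → 12 → 2 → 6 → 3 → 9 → 5 → 1 → 4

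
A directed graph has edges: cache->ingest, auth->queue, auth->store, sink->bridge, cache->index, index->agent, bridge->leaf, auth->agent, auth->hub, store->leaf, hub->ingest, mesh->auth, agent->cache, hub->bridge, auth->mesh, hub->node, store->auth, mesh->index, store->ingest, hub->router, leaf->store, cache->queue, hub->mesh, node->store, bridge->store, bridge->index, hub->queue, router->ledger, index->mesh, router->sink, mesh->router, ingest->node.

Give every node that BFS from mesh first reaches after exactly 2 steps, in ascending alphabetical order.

agent, hub, ledger, queue, sink, store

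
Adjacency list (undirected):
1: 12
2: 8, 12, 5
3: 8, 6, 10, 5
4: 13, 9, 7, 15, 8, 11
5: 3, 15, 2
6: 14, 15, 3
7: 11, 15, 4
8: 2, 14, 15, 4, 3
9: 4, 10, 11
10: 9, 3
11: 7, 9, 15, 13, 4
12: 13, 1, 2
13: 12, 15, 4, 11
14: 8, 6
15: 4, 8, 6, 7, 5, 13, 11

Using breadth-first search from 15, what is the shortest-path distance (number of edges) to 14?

2

Level 0: 15
Level 1: 4, 5, 6, 7, 8, 11, 13
Level 2: 2, 3, 9, 12, 14
Level 3: 1, 10
14 first appears at level 2.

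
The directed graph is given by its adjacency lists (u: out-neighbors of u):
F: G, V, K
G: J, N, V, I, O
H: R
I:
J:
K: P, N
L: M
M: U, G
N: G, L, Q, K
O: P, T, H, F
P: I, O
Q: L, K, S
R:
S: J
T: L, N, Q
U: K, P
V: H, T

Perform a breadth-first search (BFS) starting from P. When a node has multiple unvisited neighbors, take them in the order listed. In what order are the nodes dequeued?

Visit P; enqueue I, O → queue [I, O]
Visit I → queue [O]
Visit O; enqueue T, H, F → queue [T, H, F]
Visit T; enqueue L, N, Q → queue [H, F, L, N, Q]
Visit H; enqueue R → queue [F, L, N, Q, R]
Visit F; enqueue G, V, K → queue [L, N, Q, R, G, V, K]
Visit L; enqueue M → queue [N, Q, R, G, V, K, M]
Visit N → queue [Q, R, G, V, K, M]
Visit Q; enqueue S → queue [R, G, V, K, M, S]
Visit R → queue [G, V, K, M, S]
Visit G; enqueue J → queue [V, K, M, S, J]
Visit V → queue [K, M, S, J]
Visit K → queue [M, S, J]
Visit M; enqueue U → queue [S, J, U]
Visit S → queue [J, U]
Visit J → queue [U]
Visit U → queue []

P -> I -> O -> T -> H -> F -> L -> N -> Q -> R -> G -> V -> K -> M -> S -> J -> U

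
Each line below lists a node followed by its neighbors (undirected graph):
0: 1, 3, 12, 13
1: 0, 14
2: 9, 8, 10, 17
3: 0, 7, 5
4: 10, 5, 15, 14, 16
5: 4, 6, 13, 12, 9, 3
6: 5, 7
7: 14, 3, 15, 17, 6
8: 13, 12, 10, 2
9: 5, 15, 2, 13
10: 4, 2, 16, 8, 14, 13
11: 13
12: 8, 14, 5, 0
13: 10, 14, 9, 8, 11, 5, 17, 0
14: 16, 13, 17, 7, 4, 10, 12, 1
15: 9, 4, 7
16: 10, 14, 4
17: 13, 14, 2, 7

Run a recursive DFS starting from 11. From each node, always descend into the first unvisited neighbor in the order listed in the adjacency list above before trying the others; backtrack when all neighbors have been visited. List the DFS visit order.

Visit 11
11 → 13
13 → 10
10 → 4
4 → 5
5 → 6
6 → 7
7 → 14
14 → 16
14 → 17
17 → 2
2 → 9
9 → 15
2 → 8
8 → 12
12 → 0
0 → 1
0 → 3

11 -> 13 -> 10 -> 4 -> 5 -> 6 -> 7 -> 14 -> 16 -> 17 -> 2 -> 9 -> 15 -> 8 -> 12 -> 0 -> 1 -> 3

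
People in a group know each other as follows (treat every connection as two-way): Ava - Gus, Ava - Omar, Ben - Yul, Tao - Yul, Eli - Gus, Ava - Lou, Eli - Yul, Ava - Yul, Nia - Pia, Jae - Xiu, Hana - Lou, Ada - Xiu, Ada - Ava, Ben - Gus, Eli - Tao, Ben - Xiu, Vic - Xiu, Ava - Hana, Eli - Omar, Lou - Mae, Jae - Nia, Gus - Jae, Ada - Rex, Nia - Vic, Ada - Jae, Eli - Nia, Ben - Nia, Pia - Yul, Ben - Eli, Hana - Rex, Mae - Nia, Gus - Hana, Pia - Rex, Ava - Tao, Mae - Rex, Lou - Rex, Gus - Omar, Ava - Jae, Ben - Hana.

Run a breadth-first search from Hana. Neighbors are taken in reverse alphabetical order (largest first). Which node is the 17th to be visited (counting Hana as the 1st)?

Vic

Visit Hana; enqueue Rex, Lou, Gus, Ben, Ava → queue [Rex, Lou, Gus, Ben, Ava]
Visit Rex; enqueue Pia, Mae, Ada → queue [Lou, Gus, Ben, Ava, Pia, Mae, Ada]
Visit Lou → queue [Gus, Ben, Ava, Pia, Mae, Ada]
Visit Gus; enqueue Omar, Jae, Eli → queue [Ben, Ava, Pia, Mae, Ada, Omar, Jae, Eli]
Visit Ben; enqueue Yul, Xiu, Nia → queue [Ava, Pia, Mae, Ada, Omar, Jae, Eli, Yul, Xiu, Nia]
Visit Ava; enqueue Tao → queue [Pia, Mae, Ada, Omar, Jae, Eli, Yul, Xiu, Nia, Tao]
Visit Pia → queue [Mae, Ada, Omar, Jae, Eli, Yul, Xiu, Nia, Tao]
Visit Mae → queue [Ada, Omar, Jae, Eli, Yul, Xiu, Nia, Tao]
Visit Ada → queue [Omar, Jae, Eli, Yul, Xiu, Nia, Tao]
Visit Omar → queue [Jae, Eli, Yul, Xiu, Nia, Tao]
Visit Jae → queue [Eli, Yul, Xiu, Nia, Tao]
Visit Eli → queue [Yul, Xiu, Nia, Tao]
Visit Yul → queue [Xiu, Nia, Tao]
Visit Xiu; enqueue Vic → queue [Nia, Tao, Vic]
Visit Nia → queue [Tao, Vic]
Visit Tao → queue [Vic]
Visit Vic → queue []

Visit order: Hana, Rex, Lou, Gus, Ben, Ava, Pia, Mae, Ada, Omar, Jae, Eli, Yul, Xiu, Nia, Tao, Vic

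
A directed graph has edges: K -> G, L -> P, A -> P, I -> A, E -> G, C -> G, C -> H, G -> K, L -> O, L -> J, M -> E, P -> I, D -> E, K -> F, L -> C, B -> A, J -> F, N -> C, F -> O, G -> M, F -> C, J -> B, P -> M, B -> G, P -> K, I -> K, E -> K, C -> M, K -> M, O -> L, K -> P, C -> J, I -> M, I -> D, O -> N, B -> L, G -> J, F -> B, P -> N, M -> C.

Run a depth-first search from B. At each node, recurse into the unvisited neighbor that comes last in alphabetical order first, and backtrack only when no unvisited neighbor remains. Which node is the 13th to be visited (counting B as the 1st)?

Visit B
B → L
L → P
P → N
N → C
C → M
M → E
E → K
K → G
G → J
J → F
F → O
C → H
P → I
I → D
I → A

Visit order: B, L, P, N, C, M, E, K, G, J, F, O, H, I, D, A

H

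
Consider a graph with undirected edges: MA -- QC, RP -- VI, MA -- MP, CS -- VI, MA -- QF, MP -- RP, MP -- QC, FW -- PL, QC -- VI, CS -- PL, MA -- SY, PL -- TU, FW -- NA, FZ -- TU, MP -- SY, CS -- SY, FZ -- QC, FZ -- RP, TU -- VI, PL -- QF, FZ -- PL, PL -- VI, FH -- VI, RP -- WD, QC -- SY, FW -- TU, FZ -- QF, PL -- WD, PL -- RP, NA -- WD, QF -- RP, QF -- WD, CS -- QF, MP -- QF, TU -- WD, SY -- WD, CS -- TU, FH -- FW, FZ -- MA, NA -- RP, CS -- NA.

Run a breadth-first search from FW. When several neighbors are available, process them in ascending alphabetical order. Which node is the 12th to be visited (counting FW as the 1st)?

Visit FW; enqueue FH, NA, PL, TU → queue [FH, NA, PL, TU]
Visit FH; enqueue VI → queue [NA, PL, TU, VI]
Visit NA; enqueue CS, RP, WD → queue [PL, TU, VI, CS, RP, WD]
Visit PL; enqueue FZ, QF → queue [TU, VI, CS, RP, WD, FZ, QF]
Visit TU → queue [VI, CS, RP, WD, FZ, QF]
Visit VI; enqueue QC → queue [CS, RP, WD, FZ, QF, QC]
Visit CS; enqueue SY → queue [RP, WD, FZ, QF, QC, SY]
Visit RP; enqueue MP → queue [WD, FZ, QF, QC, SY, MP]
Visit WD → queue [FZ, QF, QC, SY, MP]
Visit FZ; enqueue MA → queue [QF, QC, SY, MP, MA]
Visit QF → queue [QC, SY, MP, MA]
Visit QC → queue [SY, MP, MA]
Visit SY → queue [MP, MA]
Visit MP → queue [MA]
Visit MA → queue []

Visit order: FW, FH, NA, PL, TU, VI, CS, RP, WD, FZ, QF, QC, SY, MP, MA

QC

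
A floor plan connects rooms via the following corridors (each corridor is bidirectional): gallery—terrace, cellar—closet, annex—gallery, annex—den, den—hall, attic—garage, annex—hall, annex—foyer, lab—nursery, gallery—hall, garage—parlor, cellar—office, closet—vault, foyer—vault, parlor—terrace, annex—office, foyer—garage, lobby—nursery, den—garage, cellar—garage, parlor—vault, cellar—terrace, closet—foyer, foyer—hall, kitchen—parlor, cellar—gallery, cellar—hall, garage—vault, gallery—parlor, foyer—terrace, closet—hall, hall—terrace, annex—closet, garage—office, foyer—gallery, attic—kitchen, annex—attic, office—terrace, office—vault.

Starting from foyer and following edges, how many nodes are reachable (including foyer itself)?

BFS from foyer visits: foyer, annex, closet, gallery, garage, hall, terrace, vault, attic, den, office, cellar, parlor, kitchen
Reachable nodes: 14 of 17 total.

14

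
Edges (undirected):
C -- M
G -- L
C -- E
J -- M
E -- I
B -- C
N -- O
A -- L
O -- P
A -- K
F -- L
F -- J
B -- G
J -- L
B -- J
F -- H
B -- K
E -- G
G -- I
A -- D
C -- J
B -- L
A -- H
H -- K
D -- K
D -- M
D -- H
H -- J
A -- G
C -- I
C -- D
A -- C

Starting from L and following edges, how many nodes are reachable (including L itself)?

BFS from L visits: L, A, B, F, G, J, C, D, H, K, E, I, M
Reachable nodes: 13 of 16 total.

13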